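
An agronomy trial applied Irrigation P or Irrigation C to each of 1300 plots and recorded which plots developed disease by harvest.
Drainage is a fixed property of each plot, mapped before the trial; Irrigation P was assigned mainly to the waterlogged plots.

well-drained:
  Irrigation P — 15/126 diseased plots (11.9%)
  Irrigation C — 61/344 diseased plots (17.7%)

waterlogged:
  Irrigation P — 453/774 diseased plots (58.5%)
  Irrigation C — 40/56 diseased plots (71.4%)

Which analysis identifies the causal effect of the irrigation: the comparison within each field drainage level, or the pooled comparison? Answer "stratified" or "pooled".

Field drainage is set before the irrigation has any effect — it is not caused by the irrigation — and it independently drives the outcome. That makes it a confounder, so the causal comparison is within field drainage levels.
Within each level — well-drained: 11.9% vs 17.7%; waterlogged: 58.5% vs 71.4% — Irrigation P is lower every time.

stratified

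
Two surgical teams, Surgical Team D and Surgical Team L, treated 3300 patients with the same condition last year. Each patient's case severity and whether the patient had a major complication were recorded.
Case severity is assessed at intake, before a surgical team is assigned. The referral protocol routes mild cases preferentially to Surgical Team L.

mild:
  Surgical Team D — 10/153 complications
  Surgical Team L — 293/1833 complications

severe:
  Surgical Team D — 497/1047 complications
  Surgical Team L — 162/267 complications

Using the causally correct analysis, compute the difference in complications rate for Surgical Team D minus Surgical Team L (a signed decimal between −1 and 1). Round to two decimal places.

-0.11

Case severity differs across surgical teams for reasons unrelated to any effect of the surgical team itself, and it separately predicts the outcome — a classic confounder. We must compare within case severity levels.
Adjusting over the population distribution of case severity: 0.602·(0.065−0.160) + 0.398·(0.475−0.607) = -0.109.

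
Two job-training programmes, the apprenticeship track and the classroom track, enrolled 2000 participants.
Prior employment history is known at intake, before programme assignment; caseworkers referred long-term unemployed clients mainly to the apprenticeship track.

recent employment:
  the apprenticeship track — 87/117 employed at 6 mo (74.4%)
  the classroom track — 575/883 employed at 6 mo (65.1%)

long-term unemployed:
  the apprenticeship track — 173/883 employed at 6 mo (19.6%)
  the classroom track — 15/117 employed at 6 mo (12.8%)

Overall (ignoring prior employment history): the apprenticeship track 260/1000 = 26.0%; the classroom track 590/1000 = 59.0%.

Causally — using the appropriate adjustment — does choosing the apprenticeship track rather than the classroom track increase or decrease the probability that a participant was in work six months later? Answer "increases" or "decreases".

The stratified and pooled comparisons disagree (the apprenticeship track wins within each prior employment history; the classroom track wins overall), so the answer turns on the causal role of prior employment history.
Prior employment history differs across programmes for reasons unrelated to any effect of the programme itself, and it separately predicts the outcome — a classic confounder. We must compare within prior employment history levels.
Within each level — recent employment: 74.4% vs 65.1%; long-term unemployed: 19.6% vs 12.8% — the apprenticeship track is higher every time.

increases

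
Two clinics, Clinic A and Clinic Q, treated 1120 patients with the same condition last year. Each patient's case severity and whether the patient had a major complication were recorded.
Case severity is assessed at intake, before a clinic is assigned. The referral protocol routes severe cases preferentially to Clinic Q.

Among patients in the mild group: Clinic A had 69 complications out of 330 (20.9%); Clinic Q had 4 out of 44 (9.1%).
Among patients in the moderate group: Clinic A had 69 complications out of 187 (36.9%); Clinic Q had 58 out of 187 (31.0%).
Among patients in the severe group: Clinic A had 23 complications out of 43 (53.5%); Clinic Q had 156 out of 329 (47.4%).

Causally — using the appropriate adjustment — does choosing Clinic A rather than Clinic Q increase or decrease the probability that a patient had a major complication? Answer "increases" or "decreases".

increases

Nothing the clinic does changes case severity; the imbalance is an allocation artefact. With case severity also predicting the outcome, the pooled figure is confounded, and the within-stratum comparison is the causal one.
Within each level — mild: 20.9% vs 9.1%; moderate: 36.9% vs 31.0%; severe: 53.5% vs 47.4% — Clinic Q is lower every time.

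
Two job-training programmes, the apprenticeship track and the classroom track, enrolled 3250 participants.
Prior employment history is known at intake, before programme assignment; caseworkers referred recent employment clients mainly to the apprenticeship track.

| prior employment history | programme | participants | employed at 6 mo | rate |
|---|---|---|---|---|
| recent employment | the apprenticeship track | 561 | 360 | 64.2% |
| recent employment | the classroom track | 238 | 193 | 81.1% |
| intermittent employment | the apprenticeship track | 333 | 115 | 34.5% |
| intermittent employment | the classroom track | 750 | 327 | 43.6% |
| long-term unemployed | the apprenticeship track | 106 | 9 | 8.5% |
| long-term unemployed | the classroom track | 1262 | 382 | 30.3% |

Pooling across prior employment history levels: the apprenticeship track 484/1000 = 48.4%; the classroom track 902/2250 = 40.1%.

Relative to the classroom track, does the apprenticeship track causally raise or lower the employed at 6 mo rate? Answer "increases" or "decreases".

decreases

the classroom track is higher inside every prior employment history stratum but the apprenticeship track is higher in aggregate. Whether to stratify depends on how prior employment history relates to the programme.
The imbalance in prior employment history arose from how participants were allocated, not from anything the programme did; and prior employment history independently affects the outcome. The pooled gap is confounded — condition on prior employment history.
Within each level — recent employment: 64.2% vs 81.1%; intermittent employment: 34.5% vs 43.6%; long-term unemployed: 8.5% vs 30.3% — the classroom track is higher every time.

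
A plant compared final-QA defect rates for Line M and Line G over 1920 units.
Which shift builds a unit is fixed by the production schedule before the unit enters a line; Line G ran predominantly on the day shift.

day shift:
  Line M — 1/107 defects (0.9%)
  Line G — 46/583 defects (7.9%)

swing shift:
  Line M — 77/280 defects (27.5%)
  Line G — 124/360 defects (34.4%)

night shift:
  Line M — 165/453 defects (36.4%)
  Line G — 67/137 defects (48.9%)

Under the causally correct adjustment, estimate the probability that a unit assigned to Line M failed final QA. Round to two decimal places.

Here shift is a common cause — it drives both which line a case falls under and the outcome. The crude comparison mixes populations; the stratum-specific rates are the causally relevant ones.
Standardising Line M to the population shift mix: 0.359·1/107 + 0.333·77/280 + 0.307·165/453 = 0.207.

0.21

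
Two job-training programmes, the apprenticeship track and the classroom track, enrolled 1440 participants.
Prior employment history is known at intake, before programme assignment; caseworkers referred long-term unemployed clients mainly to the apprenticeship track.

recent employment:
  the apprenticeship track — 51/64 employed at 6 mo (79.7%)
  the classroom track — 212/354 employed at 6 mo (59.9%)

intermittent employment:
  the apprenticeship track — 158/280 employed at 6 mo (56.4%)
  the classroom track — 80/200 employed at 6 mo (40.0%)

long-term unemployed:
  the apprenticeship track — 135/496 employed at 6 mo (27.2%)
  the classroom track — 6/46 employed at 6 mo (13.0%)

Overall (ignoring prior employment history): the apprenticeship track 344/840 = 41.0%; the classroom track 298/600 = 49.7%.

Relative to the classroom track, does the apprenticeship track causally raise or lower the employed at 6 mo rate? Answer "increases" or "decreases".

The stratified and pooled comparisons disagree (the apprenticeship track wins within each prior employment history; the classroom track wins overall), so the answer turns on the causal role of prior employment history.
The imbalance in prior employment history arose from how participants were allocated, not from anything the programme did; and prior employment history independently affects the outcome. The pooled gap is confounded — condition on prior employment history.
Within each level — recent employment: 79.7% vs 59.9%; intermittent employment: 56.4% vs 40.0%; long-term unemployed: 27.2% vs 13.0% — the apprenticeship track is higher every time.

increases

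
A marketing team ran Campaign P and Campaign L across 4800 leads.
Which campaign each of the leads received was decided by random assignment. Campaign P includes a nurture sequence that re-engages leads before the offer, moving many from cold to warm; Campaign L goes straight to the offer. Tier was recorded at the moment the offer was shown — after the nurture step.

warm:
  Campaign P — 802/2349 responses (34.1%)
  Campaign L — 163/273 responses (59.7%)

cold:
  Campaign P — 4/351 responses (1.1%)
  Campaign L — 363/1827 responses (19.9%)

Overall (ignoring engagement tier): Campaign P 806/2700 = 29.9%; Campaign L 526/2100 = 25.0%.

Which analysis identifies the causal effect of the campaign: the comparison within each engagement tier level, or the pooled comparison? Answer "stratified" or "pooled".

The stratified and pooled comparisons disagree (Campaign L wins within each engagement tier; Campaign P wins overall), so the answer turns on the causal role of engagement tier.
Engagement tier lies on the pathway campaign → engagement tier → outcome, so adjusting for it blocks the indirect effect. For the total causal effect of campaign, use the unadjusted pooled rates.
Pooled: Campaign P 29.9% vs Campaign L 25.0%; Campaign P is higher overall.

pooled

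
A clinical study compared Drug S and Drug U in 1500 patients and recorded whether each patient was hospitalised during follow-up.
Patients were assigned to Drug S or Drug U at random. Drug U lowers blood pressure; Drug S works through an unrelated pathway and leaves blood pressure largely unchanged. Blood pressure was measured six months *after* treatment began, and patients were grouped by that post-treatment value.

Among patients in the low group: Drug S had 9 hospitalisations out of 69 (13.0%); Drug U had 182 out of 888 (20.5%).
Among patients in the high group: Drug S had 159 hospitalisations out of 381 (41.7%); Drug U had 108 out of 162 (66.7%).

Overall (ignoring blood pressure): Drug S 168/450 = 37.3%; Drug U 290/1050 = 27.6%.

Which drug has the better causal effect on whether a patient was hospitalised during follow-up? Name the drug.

Drug U

Blood pressure here is a post-treatment variable shaped by the drug; conditioning on it would introduce bias rather than remove it. The overall comparison is the causal one.
Pooled: Drug S 37.3% vs Drug U 27.6%; Drug U is lower overall.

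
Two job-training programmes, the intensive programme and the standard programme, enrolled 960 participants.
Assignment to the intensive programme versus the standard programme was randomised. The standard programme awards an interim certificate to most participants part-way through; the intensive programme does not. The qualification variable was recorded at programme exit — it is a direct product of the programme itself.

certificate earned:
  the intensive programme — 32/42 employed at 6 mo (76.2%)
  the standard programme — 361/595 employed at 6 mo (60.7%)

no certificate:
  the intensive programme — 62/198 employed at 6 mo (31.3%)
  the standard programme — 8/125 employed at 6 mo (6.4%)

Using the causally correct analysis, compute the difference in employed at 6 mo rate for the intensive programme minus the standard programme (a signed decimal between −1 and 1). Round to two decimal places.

the intensive programme is higher inside every qualification attained during the programme stratum but the standard programme is higher in aggregate. Whether to stratify depends on how qualification attained during the programme relates to the programme.
Stratifying would compare programmes among participants the programmes themselves sorted into qualification attained during the programme groups — a form of selection on an intermediate. The unconditioned pooled rates give the total causal effect.
The causal difference is the pooled difference: 0.392 − 0.512 = -0.121.

-0.12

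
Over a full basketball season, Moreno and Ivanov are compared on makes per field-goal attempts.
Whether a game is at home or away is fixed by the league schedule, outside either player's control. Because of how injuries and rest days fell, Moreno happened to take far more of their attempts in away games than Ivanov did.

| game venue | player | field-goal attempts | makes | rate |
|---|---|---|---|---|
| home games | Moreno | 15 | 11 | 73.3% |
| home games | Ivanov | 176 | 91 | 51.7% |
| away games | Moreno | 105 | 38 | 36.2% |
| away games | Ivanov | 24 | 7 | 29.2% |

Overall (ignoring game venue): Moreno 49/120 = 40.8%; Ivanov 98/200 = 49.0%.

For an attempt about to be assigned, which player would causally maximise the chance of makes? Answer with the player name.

Moreno is higher inside every game venue stratum but Ivanov is higher in aggregate. Whether to stratify depends on how game venue relates to the player.
Game venue satisfies the back-door criterion: it is not a descendant of the player, and it blocks the spurious path from player to outcome. Adjusting for it (i.e., using the within-game venue rates) gives the causal effect.
Within each level — home games: 73.3% vs 51.7%; away games: 36.2% vs 29.2% — Moreno is higher every time.

Moreno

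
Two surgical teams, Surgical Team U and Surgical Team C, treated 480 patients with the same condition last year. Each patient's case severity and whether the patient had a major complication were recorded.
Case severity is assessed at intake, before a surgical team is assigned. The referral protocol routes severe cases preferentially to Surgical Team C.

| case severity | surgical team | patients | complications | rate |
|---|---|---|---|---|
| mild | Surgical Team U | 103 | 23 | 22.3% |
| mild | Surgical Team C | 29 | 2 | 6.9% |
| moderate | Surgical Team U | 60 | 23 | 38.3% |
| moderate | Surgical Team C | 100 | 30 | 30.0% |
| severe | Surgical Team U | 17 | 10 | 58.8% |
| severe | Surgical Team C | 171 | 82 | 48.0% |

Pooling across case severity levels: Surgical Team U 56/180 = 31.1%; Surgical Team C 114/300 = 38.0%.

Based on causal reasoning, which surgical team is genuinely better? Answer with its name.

Within every case severity level Surgical Team C has the lower rate, yet pooled Surgical Team U does — Simpson's reversal.
Case severity differs across surgical teams for reasons unrelated to any effect of the surgical team itself, and it separately predicts the outcome — a classic confounder. We must compare within case severity levels.
Within each level — mild: 22.3% vs 6.9%; moderate: 38.3% vs 30.0%; severe: 58.8% vs 48.0% — Surgical Team C is lower every time.

Surgical Team C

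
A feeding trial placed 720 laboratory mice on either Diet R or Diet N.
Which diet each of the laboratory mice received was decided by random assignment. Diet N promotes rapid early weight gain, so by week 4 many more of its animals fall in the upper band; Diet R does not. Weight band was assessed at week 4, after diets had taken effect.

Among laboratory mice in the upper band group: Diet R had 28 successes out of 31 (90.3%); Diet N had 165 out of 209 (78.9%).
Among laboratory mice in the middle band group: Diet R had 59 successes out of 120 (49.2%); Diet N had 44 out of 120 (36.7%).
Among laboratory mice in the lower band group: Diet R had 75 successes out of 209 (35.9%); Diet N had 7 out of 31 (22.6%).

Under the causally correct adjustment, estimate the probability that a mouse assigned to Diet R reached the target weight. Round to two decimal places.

Stratifying would compare diets among laboratory mice the diets themselves sorted into week-4 weight band groups — a form of selection on an intermediate. The unconditioned pooled rates give the total causal effect.
So P(outcome | do(Diet R)) is just the pooled rate for Diet R: 162/360 = 0.450.

0.45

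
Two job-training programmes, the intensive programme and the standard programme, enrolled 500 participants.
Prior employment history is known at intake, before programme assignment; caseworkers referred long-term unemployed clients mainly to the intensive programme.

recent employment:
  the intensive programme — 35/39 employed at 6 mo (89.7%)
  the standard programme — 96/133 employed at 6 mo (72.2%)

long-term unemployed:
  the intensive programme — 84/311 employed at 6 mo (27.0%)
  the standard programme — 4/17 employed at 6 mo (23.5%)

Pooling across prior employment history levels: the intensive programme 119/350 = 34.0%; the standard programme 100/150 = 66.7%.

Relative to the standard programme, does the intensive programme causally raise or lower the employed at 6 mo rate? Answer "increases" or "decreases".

Prior employment history differs across programmes for reasons unrelated to any effect of the programme itself, and it separately predicts the outcome — a classic confounder. We must compare within prior employment history levels.
Within each level — recent employment: 89.7% vs 72.2%; long-term unemployed: 27.0% vs 23.5% — the intensive programme is higher every time.

increases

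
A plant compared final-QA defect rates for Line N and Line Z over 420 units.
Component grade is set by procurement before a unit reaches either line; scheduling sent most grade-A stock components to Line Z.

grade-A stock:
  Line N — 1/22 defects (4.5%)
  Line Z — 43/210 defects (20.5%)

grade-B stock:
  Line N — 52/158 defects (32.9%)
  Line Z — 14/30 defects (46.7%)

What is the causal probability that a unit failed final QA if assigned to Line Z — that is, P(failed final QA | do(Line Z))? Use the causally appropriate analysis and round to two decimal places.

The imbalance in component grade arose from how units were allocated, not from anything the line did; and component grade independently affects the outcome. The pooled gap is confounded — condition on component grade.
Standardising Line Z to the population component grade mix: 0.552·43/210 + 0.448·14/30 = 0.322.

0.32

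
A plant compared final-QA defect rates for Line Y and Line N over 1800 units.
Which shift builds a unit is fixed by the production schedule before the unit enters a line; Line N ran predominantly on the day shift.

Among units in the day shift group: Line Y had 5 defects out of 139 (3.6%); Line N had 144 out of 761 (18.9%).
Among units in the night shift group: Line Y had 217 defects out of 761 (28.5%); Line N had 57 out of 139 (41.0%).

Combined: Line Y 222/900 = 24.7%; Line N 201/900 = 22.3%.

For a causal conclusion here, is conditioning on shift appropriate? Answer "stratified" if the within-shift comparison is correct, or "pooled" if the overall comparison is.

stratified

Since shift is a pre-existing factor (not a product of the line) and it affects the outcome on its own, it is a confounder. The stratified rates, not the pooled rate, identify the causal effect.
Within each level — day shift: 3.6% vs 18.9%; night shift: 28.5% vs 41.0% — Line Y is lower every time.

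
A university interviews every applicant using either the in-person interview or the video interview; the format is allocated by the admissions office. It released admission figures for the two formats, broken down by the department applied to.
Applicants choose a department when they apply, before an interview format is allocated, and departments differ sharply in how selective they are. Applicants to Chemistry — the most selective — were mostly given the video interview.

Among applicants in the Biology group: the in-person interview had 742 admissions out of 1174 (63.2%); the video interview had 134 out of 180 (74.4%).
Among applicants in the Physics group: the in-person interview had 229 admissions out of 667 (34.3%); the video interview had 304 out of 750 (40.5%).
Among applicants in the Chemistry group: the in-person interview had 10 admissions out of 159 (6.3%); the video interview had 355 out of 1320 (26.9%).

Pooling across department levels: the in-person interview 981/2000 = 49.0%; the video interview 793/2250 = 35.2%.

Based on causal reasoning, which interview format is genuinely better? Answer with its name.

Within every department level the video interview has the higher rate, yet pooled the in-person interview does — Simpson's reversal.
Nothing the interview format does changes department; the imbalance is an allocation artefact. With department also predicting the outcome, the pooled figure is confounded, and the within-stratum comparison is the causal one.
Within each level — Biology: 63.2% vs 74.4%; Physics: 34.3% vs 40.5%; Chemistry: 6.3% vs 26.9% — the video interview is higher every time.

the video interview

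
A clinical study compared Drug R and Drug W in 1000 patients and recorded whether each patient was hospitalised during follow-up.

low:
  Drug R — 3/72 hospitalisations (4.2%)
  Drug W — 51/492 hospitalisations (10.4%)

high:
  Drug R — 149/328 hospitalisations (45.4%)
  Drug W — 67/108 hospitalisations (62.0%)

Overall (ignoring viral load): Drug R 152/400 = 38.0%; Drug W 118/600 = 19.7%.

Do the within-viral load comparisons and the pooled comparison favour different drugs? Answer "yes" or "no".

yes

Within each viral load level (low 4.2% vs 10.4%; high 45.4% vs 62.0%), Drug R has the lower rate every time. Pooled: 38.0% vs 19.7% — Drug W has the lower rate overall. The two comparisons disagree.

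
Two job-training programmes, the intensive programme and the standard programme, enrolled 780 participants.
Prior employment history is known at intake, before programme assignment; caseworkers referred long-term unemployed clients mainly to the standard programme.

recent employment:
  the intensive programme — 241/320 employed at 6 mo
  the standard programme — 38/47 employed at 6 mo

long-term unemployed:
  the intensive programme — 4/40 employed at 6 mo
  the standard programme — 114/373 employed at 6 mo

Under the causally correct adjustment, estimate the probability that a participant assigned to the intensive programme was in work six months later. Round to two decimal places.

0.41

Nothing the programme does changes prior employment history; the imbalance is an allocation artefact. With prior employment history also predicting the outcome, the pooled figure is confounded, and the within-stratum comparison is the causal one.
Standardising the intensive programme to the population prior employment history mix: 0.471·241/320 + 0.529·4/40 = 0.407.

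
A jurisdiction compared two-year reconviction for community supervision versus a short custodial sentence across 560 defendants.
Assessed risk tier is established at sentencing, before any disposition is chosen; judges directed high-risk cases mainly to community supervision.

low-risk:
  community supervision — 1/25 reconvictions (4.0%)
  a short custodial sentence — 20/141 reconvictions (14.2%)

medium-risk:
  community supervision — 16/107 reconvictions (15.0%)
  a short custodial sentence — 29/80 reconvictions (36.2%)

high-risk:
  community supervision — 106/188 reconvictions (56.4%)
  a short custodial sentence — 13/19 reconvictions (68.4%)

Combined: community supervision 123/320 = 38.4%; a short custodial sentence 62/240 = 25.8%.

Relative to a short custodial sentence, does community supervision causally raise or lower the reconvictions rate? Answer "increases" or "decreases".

decreases

The assessed risk tier-specific comparison favours community supervision throughout, but the pooled figures favour a short custodial sentence. The question is whether to condition on assessed risk tier.
Assessed risk tier is set before the disposition has any effect — it is not caused by the disposition — and it independently drives the outcome. That makes it a confounder, so the causal comparison is within assessed risk tier levels.
Within each level — low-risk: 4.0% vs 14.2%; medium-risk: 15.0% vs 36.2%; high-risk: 56.4% vs 68.4% — community supervision is lower every time.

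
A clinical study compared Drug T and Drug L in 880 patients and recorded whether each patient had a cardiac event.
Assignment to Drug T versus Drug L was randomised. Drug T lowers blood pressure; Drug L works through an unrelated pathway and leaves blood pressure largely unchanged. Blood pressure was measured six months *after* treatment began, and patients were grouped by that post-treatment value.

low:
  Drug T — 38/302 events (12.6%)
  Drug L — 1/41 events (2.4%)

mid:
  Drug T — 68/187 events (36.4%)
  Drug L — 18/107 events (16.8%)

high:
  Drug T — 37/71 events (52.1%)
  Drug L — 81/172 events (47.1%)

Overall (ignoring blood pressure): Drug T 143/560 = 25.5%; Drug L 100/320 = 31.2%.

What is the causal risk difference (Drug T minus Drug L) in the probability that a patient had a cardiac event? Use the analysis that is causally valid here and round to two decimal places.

-0.06

Blood pressure is recorded after the drug and is itself shifted by it — it sits on the causal path from drug to outcome. Conditioning on a mediator would strip out part of the effect we want; the pooled comparison gives the total causal effect.
The causal difference is the pooled difference: 0.255 − 0.312 = -0.057.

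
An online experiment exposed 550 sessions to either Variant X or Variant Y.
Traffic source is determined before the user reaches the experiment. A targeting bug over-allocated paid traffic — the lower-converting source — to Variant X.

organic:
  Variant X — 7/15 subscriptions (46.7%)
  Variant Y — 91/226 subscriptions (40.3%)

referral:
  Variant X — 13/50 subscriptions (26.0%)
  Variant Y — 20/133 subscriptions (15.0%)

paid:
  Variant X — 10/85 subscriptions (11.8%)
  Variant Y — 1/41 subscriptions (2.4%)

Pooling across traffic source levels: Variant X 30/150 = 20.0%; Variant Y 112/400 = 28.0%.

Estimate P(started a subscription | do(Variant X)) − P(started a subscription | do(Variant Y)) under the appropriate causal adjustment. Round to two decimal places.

The traffic source-specific comparison favours Variant X throughout, but the pooled figures favour Variant Y. The question is whether to condition on traffic source.
Nothing the variant does changes traffic source; the imbalance is an allocation artefact. With traffic source also predicting the outcome, the pooled figure is confounded, and the within-stratum comparison is the causal one.
Adjusting over the population distribution of traffic source: 0.438·(0.467−0.403) + 0.333·(0.260−0.150) + 0.229·(0.118−0.024) = +0.086.

+0.09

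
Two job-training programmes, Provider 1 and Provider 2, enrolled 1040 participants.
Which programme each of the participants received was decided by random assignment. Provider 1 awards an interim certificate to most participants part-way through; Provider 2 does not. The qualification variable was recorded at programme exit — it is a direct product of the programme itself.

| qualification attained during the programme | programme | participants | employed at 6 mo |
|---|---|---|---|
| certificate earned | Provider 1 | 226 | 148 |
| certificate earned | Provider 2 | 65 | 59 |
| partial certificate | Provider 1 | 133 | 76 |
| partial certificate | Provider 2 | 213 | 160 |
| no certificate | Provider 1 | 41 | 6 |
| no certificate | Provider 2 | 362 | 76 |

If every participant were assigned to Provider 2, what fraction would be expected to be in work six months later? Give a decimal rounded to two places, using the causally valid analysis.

Qualification attained during the programme is recorded after the programme and is itself shifted by it — it sits on the causal path from programme to outcome. Conditioning on a mediator would strip out part of the effect we want; the pooled comparison gives the total causal effect.
So P(outcome | do(Provider 2)) is just the pooled rate for Provider 2: 295/640 = 0.461.

0.46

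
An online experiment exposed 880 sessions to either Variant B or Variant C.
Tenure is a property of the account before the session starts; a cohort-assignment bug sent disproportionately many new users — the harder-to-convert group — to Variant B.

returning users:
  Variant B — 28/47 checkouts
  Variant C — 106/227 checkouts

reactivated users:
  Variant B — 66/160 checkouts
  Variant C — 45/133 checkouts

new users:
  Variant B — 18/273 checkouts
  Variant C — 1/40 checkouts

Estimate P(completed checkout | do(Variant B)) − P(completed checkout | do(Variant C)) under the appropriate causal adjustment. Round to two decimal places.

+0.08

User tenure is set before the variant has any effect — it is not caused by the variant — and it independently drives the outcome. That makes it a confounder, so the causal comparison is within user tenure levels.
Adjusting over the population distribution of user tenure: 0.311·(0.596−0.467) + 0.333·(0.412−0.338) + 0.356·(0.066−0.025) = +0.079.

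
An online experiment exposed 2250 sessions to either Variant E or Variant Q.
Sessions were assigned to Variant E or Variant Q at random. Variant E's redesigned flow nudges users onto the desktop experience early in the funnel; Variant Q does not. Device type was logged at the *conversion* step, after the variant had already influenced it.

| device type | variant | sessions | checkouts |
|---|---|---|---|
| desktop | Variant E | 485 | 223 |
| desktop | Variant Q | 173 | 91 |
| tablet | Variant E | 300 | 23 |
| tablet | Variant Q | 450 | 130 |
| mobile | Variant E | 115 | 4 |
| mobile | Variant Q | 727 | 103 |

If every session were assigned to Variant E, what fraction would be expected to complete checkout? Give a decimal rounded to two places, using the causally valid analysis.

0.28

The device type-specific comparison favours Variant Q throughout, but the pooled figures favour Variant E. The question is whether to condition on device type.
The distribution of device type is itself part of what the variant does — it is an intermediate outcome. Holding it fixed would remove that part of the effect; the total effect is the pooled difference.
So P(outcome | do(Variant E)) is just the pooled rate for Variant E: 250/900 = 0.278.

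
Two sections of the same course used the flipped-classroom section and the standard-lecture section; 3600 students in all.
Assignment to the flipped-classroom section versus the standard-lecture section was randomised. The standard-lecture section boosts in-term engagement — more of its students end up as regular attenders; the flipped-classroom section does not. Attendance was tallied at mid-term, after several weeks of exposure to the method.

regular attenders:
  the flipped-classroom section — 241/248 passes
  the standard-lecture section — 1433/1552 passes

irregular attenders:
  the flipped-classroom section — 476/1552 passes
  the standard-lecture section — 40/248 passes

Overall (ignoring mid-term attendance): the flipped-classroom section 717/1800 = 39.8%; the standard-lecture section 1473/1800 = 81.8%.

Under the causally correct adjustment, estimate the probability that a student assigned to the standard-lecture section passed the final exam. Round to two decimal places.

0.82

Stratifying would compare teaching methods among students the teaching methods themselves sorted into mid-term attendance groups — a form of selection on an intermediate. The unconditioned pooled rates give the total causal effect.
So P(outcome | do(the standard-lecture section)) is just the pooled rate for the standard-lecture section: 1473/1800 = 0.818.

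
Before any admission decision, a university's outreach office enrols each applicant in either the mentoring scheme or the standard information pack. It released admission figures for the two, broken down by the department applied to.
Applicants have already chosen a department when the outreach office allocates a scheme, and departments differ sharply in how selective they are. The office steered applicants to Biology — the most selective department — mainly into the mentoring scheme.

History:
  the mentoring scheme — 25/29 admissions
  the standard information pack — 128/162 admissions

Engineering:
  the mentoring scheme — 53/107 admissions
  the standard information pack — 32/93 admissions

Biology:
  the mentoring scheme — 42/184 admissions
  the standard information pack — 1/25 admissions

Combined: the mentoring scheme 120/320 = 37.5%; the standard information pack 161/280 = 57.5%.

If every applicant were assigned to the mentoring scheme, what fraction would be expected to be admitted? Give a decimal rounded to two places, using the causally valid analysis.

0.52

the mentoring scheme is higher inside every department stratum but the standard information pack is higher in aggregate. Whether to stratify depends on how department relates to the outreach scheme.
Department satisfies the back-door criterion: it is not a descendant of the outreach scheme, and it blocks the spurious path from outreach scheme to outcome. Adjusting for it (i.e., using the within-department rates) gives the causal effect.
Standardising the mentoring scheme to the population department mix: 0.318·25/29 + 0.333·53/107 + 0.348·42/184 = 0.519.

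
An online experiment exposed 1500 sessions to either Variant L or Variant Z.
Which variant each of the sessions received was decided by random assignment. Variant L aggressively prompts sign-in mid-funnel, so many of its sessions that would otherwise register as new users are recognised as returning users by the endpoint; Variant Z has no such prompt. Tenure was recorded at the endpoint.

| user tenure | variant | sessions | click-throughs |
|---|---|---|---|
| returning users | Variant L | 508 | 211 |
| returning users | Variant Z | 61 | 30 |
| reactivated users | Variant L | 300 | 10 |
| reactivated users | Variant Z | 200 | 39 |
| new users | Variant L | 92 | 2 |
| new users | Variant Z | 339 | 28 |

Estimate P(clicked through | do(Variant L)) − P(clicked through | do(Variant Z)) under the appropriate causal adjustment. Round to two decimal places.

The distribution of user tenure is itself part of what the variant does — it is an intermediate outcome. Holding it fixed would remove that part of the effect; the total effect is the pooled difference.
The causal difference is the pooled difference: 0.248 − 0.162 = +0.086.

+0.09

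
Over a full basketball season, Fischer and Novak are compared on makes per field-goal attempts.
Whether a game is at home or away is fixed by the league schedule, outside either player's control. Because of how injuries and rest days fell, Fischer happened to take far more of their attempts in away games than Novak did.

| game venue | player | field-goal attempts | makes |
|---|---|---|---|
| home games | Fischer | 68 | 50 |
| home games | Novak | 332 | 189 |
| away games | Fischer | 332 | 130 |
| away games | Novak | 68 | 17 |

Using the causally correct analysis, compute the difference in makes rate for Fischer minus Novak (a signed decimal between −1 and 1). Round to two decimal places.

The stratified and pooled comparisons disagree (Fischer wins within each game venue; Novak wins overall), so the answer turns on the causal role of game venue.
Game venue satisfies the back-door criterion: it is not a descendant of the player, and it blocks the spurious path from player to outcome. Adjusting for it (i.e., using the within-game venue rates) gives the causal effect.
Adjusting over the population distribution of game venue: 0.500·(0.735−0.569) + 0.500·(0.392−0.250) = +0.154.

+0.15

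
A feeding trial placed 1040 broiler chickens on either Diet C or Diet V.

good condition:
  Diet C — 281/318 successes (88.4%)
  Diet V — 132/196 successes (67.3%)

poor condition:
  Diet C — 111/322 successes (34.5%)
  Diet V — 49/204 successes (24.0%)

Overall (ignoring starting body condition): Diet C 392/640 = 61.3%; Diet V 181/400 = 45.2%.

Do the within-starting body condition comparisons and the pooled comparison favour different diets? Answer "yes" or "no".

Within each starting body condition level (good condition 88.4% vs 67.3%; poor condition 34.5% vs 24.0%), Diet C has the higher rate every time. Pooled: 61.3% vs 45.2% — Diet C has the higher rate overall. They agree.

no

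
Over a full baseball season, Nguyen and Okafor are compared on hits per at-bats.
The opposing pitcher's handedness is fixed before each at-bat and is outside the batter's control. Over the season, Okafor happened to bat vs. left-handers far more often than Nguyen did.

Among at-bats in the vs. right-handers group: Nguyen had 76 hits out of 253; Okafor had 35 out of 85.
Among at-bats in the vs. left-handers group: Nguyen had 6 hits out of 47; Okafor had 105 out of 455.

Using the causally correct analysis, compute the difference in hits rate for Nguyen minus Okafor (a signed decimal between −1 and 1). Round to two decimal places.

-0.11

The imbalance in pitcher handedness arose from how at-bats were allocated, not from anything the player did; and pitcher handedness independently affects the outcome. The pooled gap is confounded — condition on pitcher handedness.
Adjusting over the population distribution of pitcher handedness: 0.402·(0.300−0.412) + 0.598·(0.128−0.231) = -0.106.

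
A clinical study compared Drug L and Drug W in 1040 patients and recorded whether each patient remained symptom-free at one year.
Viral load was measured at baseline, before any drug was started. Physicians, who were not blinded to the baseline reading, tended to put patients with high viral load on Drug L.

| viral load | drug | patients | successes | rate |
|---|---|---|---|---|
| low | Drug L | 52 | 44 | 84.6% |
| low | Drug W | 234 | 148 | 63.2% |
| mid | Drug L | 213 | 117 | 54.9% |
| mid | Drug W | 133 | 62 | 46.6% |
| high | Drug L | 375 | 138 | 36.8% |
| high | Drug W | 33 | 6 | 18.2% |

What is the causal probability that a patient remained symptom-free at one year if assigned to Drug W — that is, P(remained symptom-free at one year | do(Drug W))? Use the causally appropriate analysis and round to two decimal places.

Viral load satisfies the back-door criterion: it is not a descendant of the drug, and it blocks the spurious path from drug to outcome. Adjusting for it (i.e., using the within-viral load rates) gives the causal effect.
Standardising Drug W to the population viral load mix: 0.275·148/234 + 0.333·62/133 + 0.392·6/33 = 0.400.

0.40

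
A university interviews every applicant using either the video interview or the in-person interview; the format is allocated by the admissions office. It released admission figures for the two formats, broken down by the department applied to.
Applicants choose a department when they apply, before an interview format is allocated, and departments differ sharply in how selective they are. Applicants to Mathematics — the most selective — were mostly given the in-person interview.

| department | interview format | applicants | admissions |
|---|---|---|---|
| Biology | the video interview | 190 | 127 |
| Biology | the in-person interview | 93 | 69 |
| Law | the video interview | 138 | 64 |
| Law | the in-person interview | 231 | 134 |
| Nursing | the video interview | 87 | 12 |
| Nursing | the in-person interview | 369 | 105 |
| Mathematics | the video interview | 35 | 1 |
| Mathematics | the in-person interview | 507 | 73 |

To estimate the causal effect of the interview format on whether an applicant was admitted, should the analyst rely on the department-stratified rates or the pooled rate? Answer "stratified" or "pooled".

Within every department level the in-person interview has the higher rate, yet pooled the video interview does — Simpson's reversal.
Department satisfies the back-door criterion: it is not a descendant of the interview format, and it blocks the spurious path from interview format to outcome. Adjusting for it (i.e., using the within-department rates) gives the causal effect.
Within each level — Biology: 66.8% vs 74.2%; Law: 46.4% vs 58.0%; Nursing: 13.8% vs 28.5%; Mathematics: 2.9% vs 14.4% — the in-person interview is higher every time.

stratified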